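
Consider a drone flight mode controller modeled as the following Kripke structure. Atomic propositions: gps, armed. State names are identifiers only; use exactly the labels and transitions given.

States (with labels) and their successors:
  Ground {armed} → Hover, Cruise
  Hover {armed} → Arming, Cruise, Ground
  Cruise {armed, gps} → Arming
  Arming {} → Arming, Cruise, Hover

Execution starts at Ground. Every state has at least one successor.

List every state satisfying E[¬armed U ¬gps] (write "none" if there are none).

States satisfying ¬armed: {Arming}.
States satisfying ¬gps: {Ground, Hover, Arming}.
States satisfying E[¬armed U ¬gps]: {Ground, Hover, Arming}.

{Ground, Hover, Arming}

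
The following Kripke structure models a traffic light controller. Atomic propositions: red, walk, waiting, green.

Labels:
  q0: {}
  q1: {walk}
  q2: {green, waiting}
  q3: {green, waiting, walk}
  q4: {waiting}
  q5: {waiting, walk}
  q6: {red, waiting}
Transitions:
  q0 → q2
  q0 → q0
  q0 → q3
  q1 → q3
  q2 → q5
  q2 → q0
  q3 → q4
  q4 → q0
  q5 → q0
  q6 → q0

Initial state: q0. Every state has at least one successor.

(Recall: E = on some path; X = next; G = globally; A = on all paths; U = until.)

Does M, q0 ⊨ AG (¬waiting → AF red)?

Does not hold

States satisfying ¬waiting → AF red: {q2, q3, q4, q5, q6}.
States satisfying AG (¬waiting → AF red): ∅.
q0 is reachable from q0 and violates ¬waiting → AF red, so AG fails at q0.
q0 ∉ Sat(AG (¬waiting → AF red)).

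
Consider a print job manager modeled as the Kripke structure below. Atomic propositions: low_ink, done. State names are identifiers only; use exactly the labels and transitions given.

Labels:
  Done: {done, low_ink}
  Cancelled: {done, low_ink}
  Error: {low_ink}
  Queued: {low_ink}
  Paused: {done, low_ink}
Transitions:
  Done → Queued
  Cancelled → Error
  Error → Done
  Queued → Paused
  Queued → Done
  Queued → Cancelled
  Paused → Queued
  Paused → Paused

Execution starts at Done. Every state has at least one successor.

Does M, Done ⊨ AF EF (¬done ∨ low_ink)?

Yes

States satisfying EF (¬done ∨ low_ink): {Done, Cancelled, Error, Queued, Paused}.
States satisfying AF EF (¬done ∨ low_ink): {Done, Cancelled, Error, Queued, Paused}.
Done ∈ Sat(AF EF (¬done ∨ low_ink)).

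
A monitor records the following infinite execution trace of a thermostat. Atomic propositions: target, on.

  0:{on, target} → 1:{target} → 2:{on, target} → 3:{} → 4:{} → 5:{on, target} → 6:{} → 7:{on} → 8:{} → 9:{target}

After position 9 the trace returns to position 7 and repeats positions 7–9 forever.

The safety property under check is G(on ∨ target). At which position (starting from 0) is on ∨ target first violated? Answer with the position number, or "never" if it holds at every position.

Check on ∨ target at each position in order: 0 ✓, 1 ✓, 2 ✓.
At position 3 the labels are {}, so on ∨ target is false there. This is the first violation.

3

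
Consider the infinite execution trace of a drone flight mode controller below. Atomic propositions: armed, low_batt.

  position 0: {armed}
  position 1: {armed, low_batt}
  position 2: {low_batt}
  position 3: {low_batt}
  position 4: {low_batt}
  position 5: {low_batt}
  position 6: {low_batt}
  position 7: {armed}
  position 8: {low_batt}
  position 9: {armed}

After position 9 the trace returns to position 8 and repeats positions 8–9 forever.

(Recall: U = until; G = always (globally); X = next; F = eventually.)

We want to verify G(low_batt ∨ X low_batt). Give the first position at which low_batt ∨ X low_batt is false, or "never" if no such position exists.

never

low_batt ∨ X low_batt holds at every position 0..9, and those are all the positions the trace ever visits, so the invariant G(low_batt ∨ X low_batt) is never violated.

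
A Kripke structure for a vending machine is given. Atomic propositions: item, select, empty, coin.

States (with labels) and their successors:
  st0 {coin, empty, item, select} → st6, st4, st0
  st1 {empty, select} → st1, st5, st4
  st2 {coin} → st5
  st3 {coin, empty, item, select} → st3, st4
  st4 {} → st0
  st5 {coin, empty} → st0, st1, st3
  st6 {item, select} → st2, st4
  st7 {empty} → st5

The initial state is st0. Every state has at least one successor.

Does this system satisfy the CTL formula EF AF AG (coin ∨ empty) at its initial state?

States satisfying AF AG (coin ∨ empty): ∅.
States satisfying EF AF AG (coin ∨ empty): ∅.
No suitable path/successor from st0 witnesses the formula.
st0 ∉ Sat(EF AF AG (coin ∨ empty)).

Violated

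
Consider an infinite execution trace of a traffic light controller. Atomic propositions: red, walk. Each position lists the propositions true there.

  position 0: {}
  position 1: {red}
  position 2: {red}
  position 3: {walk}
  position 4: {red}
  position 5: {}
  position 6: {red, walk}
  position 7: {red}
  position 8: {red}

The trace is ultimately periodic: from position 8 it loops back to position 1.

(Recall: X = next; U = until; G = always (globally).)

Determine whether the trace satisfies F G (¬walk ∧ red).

G (¬walk ∧ red) is false at every position 0..8, so it never becomes true and F G (¬walk ∧ red) fails.

Does not hold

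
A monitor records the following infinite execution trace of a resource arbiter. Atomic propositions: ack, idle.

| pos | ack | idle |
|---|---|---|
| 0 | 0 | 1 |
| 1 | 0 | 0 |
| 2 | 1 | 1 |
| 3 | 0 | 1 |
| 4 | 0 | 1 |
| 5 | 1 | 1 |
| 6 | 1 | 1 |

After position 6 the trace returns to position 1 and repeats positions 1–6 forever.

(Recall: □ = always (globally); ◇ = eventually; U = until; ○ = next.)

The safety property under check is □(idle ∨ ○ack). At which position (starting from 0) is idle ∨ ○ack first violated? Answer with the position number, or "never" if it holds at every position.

idle ∨ ○ack holds at every position 0..6, and those are all the positions the trace ever visits, so the invariant □(idle ∨ ○ack) is never violated.

never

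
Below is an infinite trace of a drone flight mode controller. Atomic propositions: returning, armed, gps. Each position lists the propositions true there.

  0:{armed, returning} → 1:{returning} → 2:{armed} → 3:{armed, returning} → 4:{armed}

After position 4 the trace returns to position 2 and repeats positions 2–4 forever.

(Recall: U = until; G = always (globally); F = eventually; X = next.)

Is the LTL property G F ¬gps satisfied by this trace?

F ¬gps holds at every position 0..4, and those are all positions ever visited, so G F ¬gps holds.

Yes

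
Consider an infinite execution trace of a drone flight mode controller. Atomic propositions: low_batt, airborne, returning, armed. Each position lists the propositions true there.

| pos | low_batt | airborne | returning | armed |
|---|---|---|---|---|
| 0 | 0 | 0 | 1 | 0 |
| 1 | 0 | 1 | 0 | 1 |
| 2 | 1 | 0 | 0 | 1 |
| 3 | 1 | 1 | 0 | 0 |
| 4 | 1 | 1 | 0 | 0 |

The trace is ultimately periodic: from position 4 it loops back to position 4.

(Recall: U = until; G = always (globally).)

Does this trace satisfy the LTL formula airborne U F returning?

Walking from position 0: F returning first holds at position 0, and airborne holds at every earlier position along the way, so airborne U F returning holds.

Satisfied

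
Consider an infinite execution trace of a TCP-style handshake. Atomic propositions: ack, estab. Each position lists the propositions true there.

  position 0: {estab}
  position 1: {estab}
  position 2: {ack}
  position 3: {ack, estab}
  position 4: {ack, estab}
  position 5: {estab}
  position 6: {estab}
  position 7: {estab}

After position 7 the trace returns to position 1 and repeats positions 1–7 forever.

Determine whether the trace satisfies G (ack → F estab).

Yes

ack → F estab holds at every position 0..7, and those are all positions ever visited, so G (ack → F estab) holds.
Positions where ack holds: 2, 3, 4.
Check F estab at each: 2→ok, 3→ok, 4→ok.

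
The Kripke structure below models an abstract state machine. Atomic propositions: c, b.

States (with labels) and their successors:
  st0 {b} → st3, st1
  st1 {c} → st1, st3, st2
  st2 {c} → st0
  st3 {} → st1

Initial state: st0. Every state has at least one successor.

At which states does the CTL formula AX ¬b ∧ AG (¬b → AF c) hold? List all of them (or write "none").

States satisfying ¬b: {st1, st2, st3}.
States satisfying AX ¬b: {st0, st1, st3}.
States satisfying ¬b → AF c: {st0, st1, st2, st3}.
States satisfying AG (¬b → AF c): {st0, st1, st2, st3}.
States satisfying AX ¬b ∧ AG (¬b → AF c): {st0, st1, st3}.

{st0, st1, st3}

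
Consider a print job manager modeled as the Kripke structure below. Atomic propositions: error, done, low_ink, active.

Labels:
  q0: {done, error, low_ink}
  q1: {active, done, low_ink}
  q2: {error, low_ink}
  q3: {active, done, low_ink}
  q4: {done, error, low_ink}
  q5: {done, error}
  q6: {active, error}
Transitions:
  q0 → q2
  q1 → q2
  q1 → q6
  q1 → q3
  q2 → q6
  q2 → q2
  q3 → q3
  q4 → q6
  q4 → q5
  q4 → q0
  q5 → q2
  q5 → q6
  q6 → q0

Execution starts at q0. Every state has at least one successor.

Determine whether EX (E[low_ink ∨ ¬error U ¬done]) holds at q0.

States satisfying E[low_ink ∨ ¬error U ¬done]: {q0, q1, q2, q4, q6}.
States satisfying EX (E[low_ink ∨ ¬error U ¬done]): {q0, q1, q2, q4, q5, q6}.
q0 ∈ Sat(EX (E[low_ink ∨ ¬error U ¬done])).

Yes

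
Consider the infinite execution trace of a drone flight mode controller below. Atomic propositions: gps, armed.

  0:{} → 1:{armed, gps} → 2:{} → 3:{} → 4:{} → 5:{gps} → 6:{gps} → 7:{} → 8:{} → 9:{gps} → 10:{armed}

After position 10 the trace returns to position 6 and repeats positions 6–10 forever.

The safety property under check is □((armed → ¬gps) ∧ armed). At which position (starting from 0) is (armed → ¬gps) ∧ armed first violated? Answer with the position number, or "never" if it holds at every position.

At position 0 the labels are {}, so (armed → ¬gps) ∧ armed is false there. This is the first violation.

0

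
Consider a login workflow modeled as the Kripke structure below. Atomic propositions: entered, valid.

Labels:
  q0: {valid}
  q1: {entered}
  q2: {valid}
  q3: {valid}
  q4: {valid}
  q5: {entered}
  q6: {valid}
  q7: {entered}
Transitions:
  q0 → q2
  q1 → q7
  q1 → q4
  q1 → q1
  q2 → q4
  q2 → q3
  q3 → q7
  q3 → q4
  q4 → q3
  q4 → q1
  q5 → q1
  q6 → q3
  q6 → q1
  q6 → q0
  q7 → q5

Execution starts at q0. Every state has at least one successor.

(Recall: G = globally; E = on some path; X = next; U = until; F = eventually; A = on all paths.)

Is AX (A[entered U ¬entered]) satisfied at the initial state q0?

Holds

States satisfying A[entered U ¬entered]: {q0, q2, q3, q4, q6}.
States satisfying AX (A[entered U ¬entered]): {q0, q2}.
q0 ∈ Sat(AX (A[entered U ¬entered])).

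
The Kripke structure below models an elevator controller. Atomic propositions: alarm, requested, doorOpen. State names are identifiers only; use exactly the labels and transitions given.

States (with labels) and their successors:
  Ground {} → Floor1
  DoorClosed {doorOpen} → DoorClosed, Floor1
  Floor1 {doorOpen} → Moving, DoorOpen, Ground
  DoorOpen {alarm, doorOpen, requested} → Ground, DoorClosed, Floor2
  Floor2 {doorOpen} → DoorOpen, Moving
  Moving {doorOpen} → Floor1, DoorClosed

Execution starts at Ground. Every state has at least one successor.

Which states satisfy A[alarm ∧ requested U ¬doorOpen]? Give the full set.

States satisfying alarm ∧ requested: {DoorOpen}.
States satisfying ¬doorOpen: {Ground}.
States satisfying A[alarm ∧ requested U ¬doorOpen]: {Ground}.

{Ground}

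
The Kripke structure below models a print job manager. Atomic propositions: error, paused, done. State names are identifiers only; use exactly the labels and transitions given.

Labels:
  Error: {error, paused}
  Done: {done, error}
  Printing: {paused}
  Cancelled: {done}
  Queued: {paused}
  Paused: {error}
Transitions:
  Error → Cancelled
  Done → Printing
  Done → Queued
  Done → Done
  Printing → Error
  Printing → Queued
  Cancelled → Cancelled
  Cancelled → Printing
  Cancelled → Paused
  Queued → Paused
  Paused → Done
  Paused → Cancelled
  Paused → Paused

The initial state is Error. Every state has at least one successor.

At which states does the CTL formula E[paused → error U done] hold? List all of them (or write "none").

{Error, Done, Cancelled, Paused}

States satisfying paused → error: {Error, Done, Cancelled, Paused}.
States satisfying done: {Done, Cancelled}.
States satisfying E[paused → error U done]: {Error, Done, Cancelled, Paused}.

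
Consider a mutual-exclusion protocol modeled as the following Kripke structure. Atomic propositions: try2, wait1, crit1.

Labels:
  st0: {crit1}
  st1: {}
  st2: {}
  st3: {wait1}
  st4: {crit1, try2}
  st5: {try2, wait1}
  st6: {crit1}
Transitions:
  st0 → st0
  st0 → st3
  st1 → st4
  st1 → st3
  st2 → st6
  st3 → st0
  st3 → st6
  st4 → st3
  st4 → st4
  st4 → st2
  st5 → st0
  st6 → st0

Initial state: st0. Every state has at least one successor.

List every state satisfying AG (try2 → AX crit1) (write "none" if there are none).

{st0, st2, st3, st5, st6}

States satisfying try2 → AX crit1: {st0, st1, st2, st3, st5, st6}.
States satisfying AG (try2 → AX crit1): {st0, st2, st3, st5, st6}.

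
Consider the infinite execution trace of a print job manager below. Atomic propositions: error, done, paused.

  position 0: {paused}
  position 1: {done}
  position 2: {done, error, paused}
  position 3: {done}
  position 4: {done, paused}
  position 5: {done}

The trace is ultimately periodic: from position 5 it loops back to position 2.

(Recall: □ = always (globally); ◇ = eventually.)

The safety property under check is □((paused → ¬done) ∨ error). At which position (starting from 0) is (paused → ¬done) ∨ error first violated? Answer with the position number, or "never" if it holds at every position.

4

Check (paused → ¬done) ∨ error at each position in order: 0 ✓, 1 ✓, 2 ✓, 3 ✓.
At position 4 the labels are {done, paused}, so (paused → ¬done) ∨ error is false there. This is the first violation.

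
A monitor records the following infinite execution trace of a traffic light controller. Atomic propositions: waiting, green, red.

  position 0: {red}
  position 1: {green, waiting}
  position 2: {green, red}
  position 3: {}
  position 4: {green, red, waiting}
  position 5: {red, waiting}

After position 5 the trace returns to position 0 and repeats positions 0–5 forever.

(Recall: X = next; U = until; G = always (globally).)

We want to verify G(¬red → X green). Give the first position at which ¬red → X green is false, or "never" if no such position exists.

never

¬red → X green holds at every position 0..5, and those are all the positions the trace ever visits, so the invariant G(¬red → X green) is never violated.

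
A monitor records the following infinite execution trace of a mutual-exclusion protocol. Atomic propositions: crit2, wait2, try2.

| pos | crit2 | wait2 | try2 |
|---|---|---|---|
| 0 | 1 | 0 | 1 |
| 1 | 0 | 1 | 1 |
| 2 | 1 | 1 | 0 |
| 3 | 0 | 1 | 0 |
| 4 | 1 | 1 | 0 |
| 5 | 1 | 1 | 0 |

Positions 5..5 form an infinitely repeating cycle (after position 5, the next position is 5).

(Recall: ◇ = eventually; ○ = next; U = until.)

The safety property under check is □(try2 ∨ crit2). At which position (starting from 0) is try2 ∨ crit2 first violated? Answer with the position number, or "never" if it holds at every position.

3

Check try2 ∨ crit2 at each position in order: 0 ✓, 1 ✓, 2 ✓.
At position 3 the labels are {wait2}, so try2 ∨ crit2 is false there. This is the first violation.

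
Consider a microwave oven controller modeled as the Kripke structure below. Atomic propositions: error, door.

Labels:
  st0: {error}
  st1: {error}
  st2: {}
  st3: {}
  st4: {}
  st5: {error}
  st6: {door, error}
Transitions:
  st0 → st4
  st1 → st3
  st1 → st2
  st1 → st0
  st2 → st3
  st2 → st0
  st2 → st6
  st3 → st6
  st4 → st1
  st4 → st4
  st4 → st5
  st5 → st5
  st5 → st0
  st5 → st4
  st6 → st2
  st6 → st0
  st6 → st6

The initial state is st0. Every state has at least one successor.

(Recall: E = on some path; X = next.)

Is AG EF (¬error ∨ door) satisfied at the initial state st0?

States satisfying EF (¬error ∨ door): {st0, st1, st2, st3, st4, st5, st6}.
States satisfying AG EF (¬error ∨ door): {st0, st1, st2, st3, st4, st5, st6}.
Every state reachable from st0 satisfies EF (¬error ∨ door).
st0 ∈ Sat(AG EF (¬error ∨ door)).

Yes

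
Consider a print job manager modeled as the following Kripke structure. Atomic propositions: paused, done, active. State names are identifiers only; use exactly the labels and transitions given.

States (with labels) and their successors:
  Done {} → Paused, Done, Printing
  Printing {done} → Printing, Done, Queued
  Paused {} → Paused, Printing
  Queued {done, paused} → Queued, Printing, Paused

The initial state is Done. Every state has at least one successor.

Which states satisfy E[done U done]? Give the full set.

States satisfying done: {Printing, Queued}.
States satisfying E[done U done]: {Printing, Queued}.

{Printing, Queued}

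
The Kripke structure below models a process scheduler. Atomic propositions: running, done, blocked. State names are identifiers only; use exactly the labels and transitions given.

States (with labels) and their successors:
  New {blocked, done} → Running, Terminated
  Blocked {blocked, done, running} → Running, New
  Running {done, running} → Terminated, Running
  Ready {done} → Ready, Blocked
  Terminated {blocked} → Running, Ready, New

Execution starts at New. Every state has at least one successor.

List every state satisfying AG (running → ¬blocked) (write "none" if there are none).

none

States satisfying running → ¬blocked: {New, Running, Ready, Terminated}.
States satisfying AG (running → ¬blocked): ∅.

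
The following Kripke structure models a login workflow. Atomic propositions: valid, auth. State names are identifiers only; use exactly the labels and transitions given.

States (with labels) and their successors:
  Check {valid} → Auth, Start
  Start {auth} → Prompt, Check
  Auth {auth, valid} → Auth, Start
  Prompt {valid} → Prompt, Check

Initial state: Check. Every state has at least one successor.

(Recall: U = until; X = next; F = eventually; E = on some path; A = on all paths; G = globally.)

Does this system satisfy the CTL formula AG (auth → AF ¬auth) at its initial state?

No

States satisfying auth → AF ¬auth: {Check, Start, Prompt}.
States satisfying AG (auth → AF ¬auth): ∅.
Auth is reachable from Check and violates auth → AF ¬auth, so AG fails at Check.
Check ∉ Sat(AG (auth → AF ¬auth)).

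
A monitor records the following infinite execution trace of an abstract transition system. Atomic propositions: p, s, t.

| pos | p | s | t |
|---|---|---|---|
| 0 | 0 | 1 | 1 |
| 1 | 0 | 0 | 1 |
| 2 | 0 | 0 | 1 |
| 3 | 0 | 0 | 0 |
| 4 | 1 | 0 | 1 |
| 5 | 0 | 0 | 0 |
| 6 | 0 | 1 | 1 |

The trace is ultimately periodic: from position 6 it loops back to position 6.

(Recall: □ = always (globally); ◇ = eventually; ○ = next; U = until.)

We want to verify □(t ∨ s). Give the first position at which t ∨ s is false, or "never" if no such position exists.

3

Check t ∨ s at each position in order: 0 ✓, 1 ✓, 2 ✓.
At position 3 the labels are {}, so t ∨ s is false there. This is the first violation.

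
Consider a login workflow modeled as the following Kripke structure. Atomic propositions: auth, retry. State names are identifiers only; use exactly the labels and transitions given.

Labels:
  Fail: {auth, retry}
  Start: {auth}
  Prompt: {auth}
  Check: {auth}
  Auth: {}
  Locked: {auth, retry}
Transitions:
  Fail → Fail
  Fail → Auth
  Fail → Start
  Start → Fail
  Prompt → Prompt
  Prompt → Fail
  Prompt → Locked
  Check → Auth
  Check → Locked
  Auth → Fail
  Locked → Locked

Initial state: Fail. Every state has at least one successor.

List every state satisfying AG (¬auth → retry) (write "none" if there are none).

{Locked}

States satisfying ¬auth → retry: {Fail, Start, Prompt, Check, Locked}.
States satisfying AG (¬auth → retry): {Locked}.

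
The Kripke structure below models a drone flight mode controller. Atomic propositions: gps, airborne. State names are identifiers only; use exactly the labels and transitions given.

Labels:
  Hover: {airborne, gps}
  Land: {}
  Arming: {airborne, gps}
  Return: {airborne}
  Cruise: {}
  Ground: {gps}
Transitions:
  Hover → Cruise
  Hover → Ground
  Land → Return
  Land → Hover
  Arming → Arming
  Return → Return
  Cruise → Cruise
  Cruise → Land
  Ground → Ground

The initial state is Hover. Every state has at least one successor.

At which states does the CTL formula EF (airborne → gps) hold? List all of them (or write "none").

States satisfying airborne → gps: {Hover, Land, Arming, Cruise, Ground}.
States satisfying EF (airborne → gps): {Hover, Land, Arming, Cruise, Ground}.

{Hover, Land, Arming, Cruise, Ground}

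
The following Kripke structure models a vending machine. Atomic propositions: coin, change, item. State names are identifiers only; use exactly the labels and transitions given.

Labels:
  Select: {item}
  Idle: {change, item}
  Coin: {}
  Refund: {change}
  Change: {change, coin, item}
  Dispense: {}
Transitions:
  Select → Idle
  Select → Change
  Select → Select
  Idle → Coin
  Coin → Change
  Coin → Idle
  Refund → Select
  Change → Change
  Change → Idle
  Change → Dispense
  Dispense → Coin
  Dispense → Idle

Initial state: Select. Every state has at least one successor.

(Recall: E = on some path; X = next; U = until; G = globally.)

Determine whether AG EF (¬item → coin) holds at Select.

Satisfied

States satisfying EF (¬item → coin): {Select, Idle, Coin, Refund, Change, Dispense}.
States satisfying AG EF (¬item → coin): {Select, Idle, Coin, Refund, Change, Dispense}.
Every state reachable from Select satisfies EF (¬item → coin).
Select ∈ Sat(AG EF (¬item → coin)).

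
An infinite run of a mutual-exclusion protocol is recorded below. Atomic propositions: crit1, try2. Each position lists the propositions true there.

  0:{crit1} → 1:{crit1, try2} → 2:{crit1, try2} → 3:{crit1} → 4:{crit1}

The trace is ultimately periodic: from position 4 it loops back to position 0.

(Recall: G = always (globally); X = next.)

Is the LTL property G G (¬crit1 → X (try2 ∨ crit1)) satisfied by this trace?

G (¬crit1 → X (try2 ∨ crit1)) holds at every position 0..4, and those are all positions ever visited, so G G (¬crit1 → X (try2 ∨ crit1)) holds.

Yes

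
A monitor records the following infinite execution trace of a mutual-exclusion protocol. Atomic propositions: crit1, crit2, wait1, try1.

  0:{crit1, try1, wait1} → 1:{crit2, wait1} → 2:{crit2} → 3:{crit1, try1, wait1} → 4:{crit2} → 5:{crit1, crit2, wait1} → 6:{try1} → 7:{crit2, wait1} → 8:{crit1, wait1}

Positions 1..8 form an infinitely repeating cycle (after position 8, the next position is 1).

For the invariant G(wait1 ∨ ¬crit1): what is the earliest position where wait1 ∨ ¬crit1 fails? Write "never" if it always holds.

never

wait1 ∨ ¬crit1 holds at every position 0..8, and those are all the positions the trace ever visits, so the invariant G(wait1 ∨ ¬crit1) is never violated.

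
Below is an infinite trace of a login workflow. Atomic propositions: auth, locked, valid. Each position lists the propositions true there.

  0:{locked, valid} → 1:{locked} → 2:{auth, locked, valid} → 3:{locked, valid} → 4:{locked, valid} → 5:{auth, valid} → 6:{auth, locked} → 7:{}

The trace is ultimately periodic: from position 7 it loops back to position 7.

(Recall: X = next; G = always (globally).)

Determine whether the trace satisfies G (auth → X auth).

auth → X auth must hold at every position from 0 onward. It fails at position 2, so G (auth → X auth) is false.
Positions where auth holds: 2, 5, 6.
Check X auth at each: 2→fails, 5→ok, 6→fails.

No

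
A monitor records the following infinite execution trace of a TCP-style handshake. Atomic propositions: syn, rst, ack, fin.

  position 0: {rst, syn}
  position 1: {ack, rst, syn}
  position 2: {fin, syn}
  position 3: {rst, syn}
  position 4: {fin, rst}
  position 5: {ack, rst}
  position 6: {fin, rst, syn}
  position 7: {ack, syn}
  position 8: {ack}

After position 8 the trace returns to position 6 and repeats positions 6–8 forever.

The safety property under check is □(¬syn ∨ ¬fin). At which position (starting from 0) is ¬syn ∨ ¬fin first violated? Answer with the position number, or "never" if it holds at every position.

2

Check ¬syn ∨ ¬fin at each position in order: 0 ✓, 1 ✓.
At position 2 the labels are {fin, syn}, so ¬syn ∨ ¬fin is false there. This is the first violation.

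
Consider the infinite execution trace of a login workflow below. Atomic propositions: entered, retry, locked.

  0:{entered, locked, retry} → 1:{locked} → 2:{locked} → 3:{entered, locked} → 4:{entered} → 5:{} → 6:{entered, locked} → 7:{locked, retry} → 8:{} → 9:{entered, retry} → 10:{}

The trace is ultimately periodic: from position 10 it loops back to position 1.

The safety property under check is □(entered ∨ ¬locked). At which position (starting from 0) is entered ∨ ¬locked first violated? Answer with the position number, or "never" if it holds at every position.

Check entered ∨ ¬locked at each position in order: 0 ✓.
At position 1 the labels are {locked}, so entered ∨ ¬locked is false there. This is the first violation.

1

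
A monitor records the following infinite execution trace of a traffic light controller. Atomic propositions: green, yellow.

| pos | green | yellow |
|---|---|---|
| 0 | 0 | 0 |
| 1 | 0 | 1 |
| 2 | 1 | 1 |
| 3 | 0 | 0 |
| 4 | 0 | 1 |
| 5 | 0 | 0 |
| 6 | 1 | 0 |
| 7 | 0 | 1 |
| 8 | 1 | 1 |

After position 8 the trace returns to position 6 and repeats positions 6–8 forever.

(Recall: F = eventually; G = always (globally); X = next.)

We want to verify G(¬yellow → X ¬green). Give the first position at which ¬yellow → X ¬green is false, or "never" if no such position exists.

Check ¬yellow → X ¬green at each position in order: 0 ✓, 1 ✓, 2 ✓, 3 ✓, 4 ✓.
At position 5 the labels are {} and the next position 6 has {green}, so ¬yellow → X ¬green is false there. This is the first violation.

5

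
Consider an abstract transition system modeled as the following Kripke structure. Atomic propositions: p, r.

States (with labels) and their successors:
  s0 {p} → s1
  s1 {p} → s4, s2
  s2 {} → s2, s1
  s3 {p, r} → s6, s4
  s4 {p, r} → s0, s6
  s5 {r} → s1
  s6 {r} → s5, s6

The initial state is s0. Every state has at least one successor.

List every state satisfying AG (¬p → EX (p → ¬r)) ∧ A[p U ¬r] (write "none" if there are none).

States satisfying ¬p → EX (p → ¬r): {s0, s1, s2, s3, s4, s5, s6}.
States satisfying AG (¬p → EX (p → ¬r)): {s0, s1, s2, s3, s4, s5, s6}.
States satisfying p: {s0, s1, s3, s4}.
States satisfying ¬r: {s0, s1, s2}.
States satisfying A[p U ¬r]: {s0, s1, s2}.
States satisfying AG (¬p → EX (p → ¬r)) ∧ A[p U ¬r]: {s0, s1, s2}.

{s0, s1, s2}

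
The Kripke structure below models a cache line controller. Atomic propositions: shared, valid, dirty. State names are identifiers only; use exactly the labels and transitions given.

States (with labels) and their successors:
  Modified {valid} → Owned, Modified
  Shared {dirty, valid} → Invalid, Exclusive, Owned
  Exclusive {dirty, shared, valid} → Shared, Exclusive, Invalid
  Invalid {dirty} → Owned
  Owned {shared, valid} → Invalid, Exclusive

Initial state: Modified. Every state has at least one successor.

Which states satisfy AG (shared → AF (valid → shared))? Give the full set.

States satisfying shared → AF (valid → shared): {Modified, Shared, Exclusive, Invalid, Owned}.
States satisfying AG (shared → AF (valid → shared)): {Modified, Shared, Exclusive, Invalid, Owned}.

{Modified, Shared, Exclusive, Invalid, Owned}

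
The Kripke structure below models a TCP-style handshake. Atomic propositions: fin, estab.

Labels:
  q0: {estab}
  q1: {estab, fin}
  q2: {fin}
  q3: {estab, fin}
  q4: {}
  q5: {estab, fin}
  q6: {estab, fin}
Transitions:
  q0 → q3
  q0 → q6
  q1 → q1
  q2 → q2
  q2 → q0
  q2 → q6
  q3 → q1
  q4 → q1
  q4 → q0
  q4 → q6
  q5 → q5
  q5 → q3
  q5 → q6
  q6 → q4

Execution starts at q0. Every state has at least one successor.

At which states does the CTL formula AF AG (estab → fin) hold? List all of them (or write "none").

States satisfying AG (estab → fin): {q1, q3}.
States satisfying AF AG (estab → fin): {q1, q3}.

{q1, q3}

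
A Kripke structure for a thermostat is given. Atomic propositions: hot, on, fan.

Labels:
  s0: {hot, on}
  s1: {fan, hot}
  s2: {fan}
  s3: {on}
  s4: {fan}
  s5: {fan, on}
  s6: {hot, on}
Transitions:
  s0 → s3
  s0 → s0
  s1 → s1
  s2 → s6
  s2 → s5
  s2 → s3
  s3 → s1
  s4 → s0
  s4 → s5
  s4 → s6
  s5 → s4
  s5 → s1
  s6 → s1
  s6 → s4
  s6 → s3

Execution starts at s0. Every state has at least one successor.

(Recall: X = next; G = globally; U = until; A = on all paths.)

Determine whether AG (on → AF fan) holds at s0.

States satisfying on → AF fan: {s1, s2, s3, s4, s5, s6}.
States satisfying AG (on → AF fan): {s1, s3}.
s0 is reachable from s0 and violates on → AF fan, so AG fails at s0.
s0 ∉ Sat(AG (on → AF fan)).

No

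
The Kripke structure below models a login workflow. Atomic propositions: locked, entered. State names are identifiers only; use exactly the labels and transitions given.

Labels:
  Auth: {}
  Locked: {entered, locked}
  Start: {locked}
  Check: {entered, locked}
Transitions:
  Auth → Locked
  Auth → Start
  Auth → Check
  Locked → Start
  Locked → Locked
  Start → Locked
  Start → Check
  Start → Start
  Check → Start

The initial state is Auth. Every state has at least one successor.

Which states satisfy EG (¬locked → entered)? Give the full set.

{Locked, Start, Check}

States satisfying ¬locked → entered: {Locked, Start, Check}.
States satisfying EG (¬locked → entered): {Locked, Start, Check}.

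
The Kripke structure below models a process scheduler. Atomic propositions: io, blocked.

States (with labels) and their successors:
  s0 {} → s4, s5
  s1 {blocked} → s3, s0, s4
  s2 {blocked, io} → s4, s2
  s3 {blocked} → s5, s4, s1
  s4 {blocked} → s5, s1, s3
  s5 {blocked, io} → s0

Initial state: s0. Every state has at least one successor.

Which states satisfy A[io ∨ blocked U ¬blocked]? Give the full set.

States satisfying io ∨ blocked: {s1, s2, s3, s4, s5}.
States satisfying ¬blocked: {s0}.
States satisfying A[io ∨ blocked U ¬blocked]: {s0, s5}.

{s0, s5}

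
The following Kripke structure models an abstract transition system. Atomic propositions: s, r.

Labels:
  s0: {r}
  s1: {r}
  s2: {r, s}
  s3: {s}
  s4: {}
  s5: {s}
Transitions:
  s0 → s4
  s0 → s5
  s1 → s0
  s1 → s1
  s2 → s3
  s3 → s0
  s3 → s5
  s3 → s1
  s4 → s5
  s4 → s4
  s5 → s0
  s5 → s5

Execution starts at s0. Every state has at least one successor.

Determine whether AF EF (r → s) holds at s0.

States satisfying EF (r → s): {s0, s1, s2, s3, s4, s5}.
States satisfying AF EF (r → s): {s0, s1, s2, s3, s4, s5}.
s0 ∈ Sat(AF EF (r → s)).

Holds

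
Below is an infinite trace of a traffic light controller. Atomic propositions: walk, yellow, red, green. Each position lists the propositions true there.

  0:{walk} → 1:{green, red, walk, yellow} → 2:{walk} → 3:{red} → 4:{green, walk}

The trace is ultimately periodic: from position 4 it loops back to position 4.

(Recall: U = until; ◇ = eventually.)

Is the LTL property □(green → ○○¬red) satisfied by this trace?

Violated

green → ○○¬red must hold at every position from 0 onward. It fails at position 1, so □(green → ○○¬red) is false.
Positions where green holds: 1, 4.
Check ○○¬red at each: 1→fails, 4→ok.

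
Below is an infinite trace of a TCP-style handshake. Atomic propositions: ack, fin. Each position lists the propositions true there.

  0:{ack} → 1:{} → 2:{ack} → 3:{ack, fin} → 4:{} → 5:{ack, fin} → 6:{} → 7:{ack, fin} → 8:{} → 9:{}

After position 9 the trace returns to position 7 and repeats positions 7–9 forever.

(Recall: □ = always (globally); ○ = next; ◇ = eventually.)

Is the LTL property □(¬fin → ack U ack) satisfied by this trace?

Violated

¬fin → ack U ack must hold at every position from 0 onward. It fails at position 1, so □(¬fin → ack U ack) is false.
Positions where ¬fin holds: 0, 1, 2, 4, 6, 8, 9.
Check ack U ack at each: 0→ok, 1→fails, 2→ok, 4→fails, 6→fails, 8→fails, 9→fails.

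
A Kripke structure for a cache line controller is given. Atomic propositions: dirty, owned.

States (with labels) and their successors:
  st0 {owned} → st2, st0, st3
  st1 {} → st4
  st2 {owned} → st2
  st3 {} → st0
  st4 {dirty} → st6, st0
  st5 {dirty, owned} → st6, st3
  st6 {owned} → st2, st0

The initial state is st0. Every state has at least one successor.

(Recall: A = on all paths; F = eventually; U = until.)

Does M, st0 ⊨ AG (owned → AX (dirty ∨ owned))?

Does not hold

States satisfying owned → AX (dirty ∨ owned): {st1, st2, st3, st4, st6}.
States satisfying AG (owned → AX (dirty ∨ owned)): {st2}.
st0 is reachable from st0 and violates owned → AX (dirty ∨ owned), so AG fails at st0.
st0 ∉ Sat(AG (owned → AX (dirty ∨ owned))).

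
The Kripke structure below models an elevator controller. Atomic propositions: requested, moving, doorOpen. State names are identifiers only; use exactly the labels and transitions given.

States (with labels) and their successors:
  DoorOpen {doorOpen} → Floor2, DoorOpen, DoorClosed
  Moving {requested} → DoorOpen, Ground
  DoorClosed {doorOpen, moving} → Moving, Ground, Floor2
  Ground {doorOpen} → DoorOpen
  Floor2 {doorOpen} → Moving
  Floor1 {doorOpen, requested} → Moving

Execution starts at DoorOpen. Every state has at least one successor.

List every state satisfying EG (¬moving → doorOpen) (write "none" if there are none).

States satisfying ¬moving → doorOpen: {DoorOpen, DoorClosed, Ground, Floor2, Floor1}.
States satisfying EG (¬moving → doorOpen): {DoorOpen, DoorClosed, Ground}.

{DoorOpen, DoorClosed, Ground}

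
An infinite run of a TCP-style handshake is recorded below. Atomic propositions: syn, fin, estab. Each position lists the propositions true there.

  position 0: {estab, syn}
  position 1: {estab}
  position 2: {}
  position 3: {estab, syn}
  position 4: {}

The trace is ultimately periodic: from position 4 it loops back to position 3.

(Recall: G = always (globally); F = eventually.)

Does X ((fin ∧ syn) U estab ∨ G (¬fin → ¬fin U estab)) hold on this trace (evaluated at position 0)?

Holds

The position after 0 is 1; (fin ∧ syn) U estab ∨ G (¬fin → ¬fin U estab) is true there.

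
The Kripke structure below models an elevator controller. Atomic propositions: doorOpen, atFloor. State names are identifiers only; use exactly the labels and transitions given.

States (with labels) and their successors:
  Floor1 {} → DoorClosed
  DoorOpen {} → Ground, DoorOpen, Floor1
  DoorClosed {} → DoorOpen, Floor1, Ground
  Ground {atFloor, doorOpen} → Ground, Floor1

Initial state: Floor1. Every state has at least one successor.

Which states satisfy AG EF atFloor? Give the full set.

States satisfying EF atFloor: {Floor1, DoorOpen, DoorClosed, Ground}.
States satisfying AG EF atFloor: {Floor1, DoorOpen, DoorClosed, Ground}.

{Floor1, DoorOpen, DoorClosed, Ground}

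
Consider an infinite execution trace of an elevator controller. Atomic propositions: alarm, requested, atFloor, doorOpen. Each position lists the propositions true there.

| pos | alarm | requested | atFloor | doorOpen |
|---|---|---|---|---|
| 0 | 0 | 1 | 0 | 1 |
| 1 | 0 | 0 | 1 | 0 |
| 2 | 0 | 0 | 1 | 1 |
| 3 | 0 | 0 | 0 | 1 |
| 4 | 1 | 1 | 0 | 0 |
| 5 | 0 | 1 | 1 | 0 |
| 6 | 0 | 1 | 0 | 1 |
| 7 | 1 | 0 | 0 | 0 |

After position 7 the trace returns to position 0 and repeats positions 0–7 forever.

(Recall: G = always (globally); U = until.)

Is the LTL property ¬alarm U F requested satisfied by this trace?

Walking from position 0: F requested first holds at position 0, and ¬alarm holds at every earlier position along the way, so ¬alarm U F requested holds.

Yes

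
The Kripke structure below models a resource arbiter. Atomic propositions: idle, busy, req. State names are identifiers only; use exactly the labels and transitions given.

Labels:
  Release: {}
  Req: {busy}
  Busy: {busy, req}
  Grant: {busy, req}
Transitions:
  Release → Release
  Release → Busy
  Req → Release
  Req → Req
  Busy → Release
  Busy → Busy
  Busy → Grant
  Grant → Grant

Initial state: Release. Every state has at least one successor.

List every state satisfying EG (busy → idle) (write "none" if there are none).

{Release}

States satisfying busy → idle: {Release}.
States satisfying EG (busy → idle): {Release}.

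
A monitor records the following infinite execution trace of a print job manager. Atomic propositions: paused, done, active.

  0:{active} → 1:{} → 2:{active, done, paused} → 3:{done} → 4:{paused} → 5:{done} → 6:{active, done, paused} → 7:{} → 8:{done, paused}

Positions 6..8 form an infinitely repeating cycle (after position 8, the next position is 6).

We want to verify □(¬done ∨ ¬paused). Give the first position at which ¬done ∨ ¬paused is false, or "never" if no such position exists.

2

Check ¬done ∨ ¬paused at each position in order: 0 ✓, 1 ✓.
At position 2 the labels are {active, done, paused}, so ¬done ∨ ¬paused is false there. This is the first violation.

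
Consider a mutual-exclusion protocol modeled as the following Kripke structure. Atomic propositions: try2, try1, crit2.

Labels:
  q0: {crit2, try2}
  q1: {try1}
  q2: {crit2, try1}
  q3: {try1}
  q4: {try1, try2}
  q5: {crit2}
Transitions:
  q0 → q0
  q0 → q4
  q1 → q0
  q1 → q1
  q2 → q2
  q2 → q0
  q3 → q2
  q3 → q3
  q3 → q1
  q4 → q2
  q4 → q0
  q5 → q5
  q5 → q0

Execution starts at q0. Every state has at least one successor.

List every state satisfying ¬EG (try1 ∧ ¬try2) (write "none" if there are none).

{q0, q4, q5}

States satisfying try1 ∧ ¬try2: {q1, q2, q3}.
States satisfying EG (try1 ∧ ¬try2): {q1, q2, q3}.
States satisfying ¬EG (try1 ∧ ¬try2): {q0, q4, q5}.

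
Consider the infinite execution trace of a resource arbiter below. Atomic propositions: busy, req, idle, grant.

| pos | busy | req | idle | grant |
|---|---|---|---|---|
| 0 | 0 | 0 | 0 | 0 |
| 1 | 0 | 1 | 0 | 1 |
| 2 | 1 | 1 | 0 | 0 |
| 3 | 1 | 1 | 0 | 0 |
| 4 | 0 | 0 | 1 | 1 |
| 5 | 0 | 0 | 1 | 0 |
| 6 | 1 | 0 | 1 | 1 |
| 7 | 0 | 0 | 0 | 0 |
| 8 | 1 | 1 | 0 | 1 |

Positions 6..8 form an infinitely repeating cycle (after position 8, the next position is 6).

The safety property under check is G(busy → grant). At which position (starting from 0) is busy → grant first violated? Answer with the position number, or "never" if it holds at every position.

2

Check busy → grant at each position in order: 0 ✓, 1 ✓.
At position 2 the labels are {busy, req}, so busy → grant is false there. This is the first violation.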